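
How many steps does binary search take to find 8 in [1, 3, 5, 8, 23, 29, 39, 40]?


Search for 8:
[0,7] mid=3 arr[3]=8
Total: 1 comparisons


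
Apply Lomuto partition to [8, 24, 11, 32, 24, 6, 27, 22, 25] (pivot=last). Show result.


Elements <= 25 go left of pivot.
Result: [8, 24, 11, 24, 6, 22, 25, 32, 27], pivot at index 6


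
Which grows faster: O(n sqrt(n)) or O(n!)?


n^1.5 grows slower than factorial
O(n sqrt(n)) is asymptotically smaller; O(n!) grows faster


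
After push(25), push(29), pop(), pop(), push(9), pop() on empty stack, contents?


push(25) -> [25]
push(29) -> [25, 29]
pop() returns 29 -> [25]
pop() returns 25 -> []
push(9) -> [9]
pop() returns 9 -> []
Final stack (bottom to top): []


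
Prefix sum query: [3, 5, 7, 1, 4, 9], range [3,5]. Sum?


Prefix sums: [0, 3, 8, 15, 16, 20, 29]
Sum[3..5] = prefix[6] - prefix[3] = 29 - 15 = 14


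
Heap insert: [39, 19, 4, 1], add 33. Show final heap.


Append 33: [39, 19, 4, 1, 33]
Bubble up: swap idx 4(33) with idx 1(19)
Result: [39, 33, 4, 1, 19]


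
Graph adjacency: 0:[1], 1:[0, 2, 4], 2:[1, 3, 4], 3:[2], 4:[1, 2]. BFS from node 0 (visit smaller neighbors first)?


BFS queue: start with [0]
Visit order: [0, 1, 2, 4, 3]


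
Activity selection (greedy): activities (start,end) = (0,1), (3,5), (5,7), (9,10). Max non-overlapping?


Greedy: pick earliest-ending, then skip overlaps.
Selected (4 activities): [(0, 1), (3, 5), (5, 7), (9, 10)]


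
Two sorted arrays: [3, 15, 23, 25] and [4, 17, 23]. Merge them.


Compare heads, take smaller each step.
Merged: [3, 4, 15, 17, 23, 23, 25]


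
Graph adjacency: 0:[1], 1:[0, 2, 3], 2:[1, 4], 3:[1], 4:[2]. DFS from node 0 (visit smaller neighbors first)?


DFS stack-based: start with [0]
Visit order: [0, 1, 2, 4, 3]


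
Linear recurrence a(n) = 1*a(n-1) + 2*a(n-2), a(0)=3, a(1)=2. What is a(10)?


Build bottom-up:
...a(8)=428, a(9)=852, a(10)=1*852+2*428=1708


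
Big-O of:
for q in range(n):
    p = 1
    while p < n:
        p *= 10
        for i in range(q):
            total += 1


Per nesting level: O(n) * O(log n) * O(n) [triangular over q] = O(n^2 log n)
Complexity: O(n^2 log n)


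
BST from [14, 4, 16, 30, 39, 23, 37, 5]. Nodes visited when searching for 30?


BST root = 14
Search for 30: compare at each node
Path: [14, 16, 30]


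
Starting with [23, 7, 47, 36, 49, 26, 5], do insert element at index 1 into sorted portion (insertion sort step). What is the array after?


After one pass: [7, 23, 47, 36, 49, 26, 5]


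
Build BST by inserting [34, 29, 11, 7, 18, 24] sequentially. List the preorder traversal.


Root = 34; build tree by BST insertion.
Preorder traversal: [34, 29, 11, 7, 18, 24]


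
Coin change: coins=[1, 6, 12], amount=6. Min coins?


dp[0]=0; dp[i]=1+min(dp[i-c] for c in coins)
...dp[1]=1, dp[2]=2, dp[3]=3, dp[4]=4, dp[5]=5, dp[6]=1
Minimum coins for 6 = 1


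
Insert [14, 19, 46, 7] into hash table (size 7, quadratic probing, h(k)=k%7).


Insertions: 14->slot 0; 19->slot 5; 46->slot 4; 7->slot 1
Table: [14, 7, None, None, 46, 19, None]


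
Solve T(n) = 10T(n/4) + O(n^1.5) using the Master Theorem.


a=10, b=4, c=1.5. log_4(10)=1.661 > c=1.5. Case 1: O(n^log_b(a)) = O(n^1.661)
Complexity: O(n^1.661)


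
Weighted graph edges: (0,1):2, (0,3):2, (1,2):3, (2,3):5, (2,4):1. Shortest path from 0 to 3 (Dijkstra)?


Dijkstra from 0:
Distances: {0: 0, 1: 2, 2: 5, 3: 2, 4: 6}
Shortest distance to 3 = 2, path = [0, 3]


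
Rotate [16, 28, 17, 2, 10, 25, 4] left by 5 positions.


Left rotate by 5: [25, 4, 16, 28, 17, 2, 10]


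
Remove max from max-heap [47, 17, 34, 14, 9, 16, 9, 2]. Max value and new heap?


Max = 47
Replace root with last, heapify down
Resulting heap: [34, 17, 16, 14, 9, 2, 9]


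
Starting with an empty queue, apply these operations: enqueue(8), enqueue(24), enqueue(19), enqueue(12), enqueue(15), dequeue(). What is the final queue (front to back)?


enqueue(8) -> [8]
enqueue(24) -> [8, 24]
enqueue(19) -> [8, 24, 19]
enqueue(12) -> [8, 24, 19, 12]
enqueue(15) -> [8, 24, 19, 12, 15]
dequeue() returns 8 -> [24, 19, 12, 15]
Final queue (front to back): [24, 19, 12, 15]


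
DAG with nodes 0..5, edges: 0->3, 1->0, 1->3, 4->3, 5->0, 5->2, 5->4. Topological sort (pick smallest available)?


Kahn's algorithm, process smallest node first
Order: [1, 5, 0, 2, 4, 3]


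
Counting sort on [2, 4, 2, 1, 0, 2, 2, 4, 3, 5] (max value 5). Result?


Count array: [1, 1, 4, 1, 2, 1]
Reconstruct: [0, 1, 2, 2, 2, 2, 3, 4, 4, 5]


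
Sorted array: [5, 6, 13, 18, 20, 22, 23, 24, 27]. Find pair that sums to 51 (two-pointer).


Two pointers: lo=0, hi=8
Found pair: (24, 27) summing to 51


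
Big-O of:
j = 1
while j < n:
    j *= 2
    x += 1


Per nesting level: O(log n) = O(log n)
Complexity: O(log n)


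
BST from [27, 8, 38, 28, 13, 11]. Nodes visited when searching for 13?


BST root = 27
Search for 13: compare at each node
Path: [27, 8, 13]


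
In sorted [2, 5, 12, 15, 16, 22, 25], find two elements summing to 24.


Two pointers: lo=0, hi=6
Found pair: (2, 22) summing to 24


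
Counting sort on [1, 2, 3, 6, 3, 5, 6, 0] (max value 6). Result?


Count array: [1, 1, 1, 2, 0, 1, 2]
Reconstruct: [0, 1, 2, 3, 3, 5, 6, 6]


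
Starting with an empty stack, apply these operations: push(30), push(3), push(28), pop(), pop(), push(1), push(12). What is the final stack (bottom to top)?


push(30) -> [30]
push(3) -> [30, 3]
push(28) -> [30, 3, 28]
pop() returns 28 -> [30, 3]
pop() returns 3 -> [30]
push(1) -> [30, 1]
push(12) -> [30, 1, 12]
Final stack (bottom to top): [30, 1, 12]


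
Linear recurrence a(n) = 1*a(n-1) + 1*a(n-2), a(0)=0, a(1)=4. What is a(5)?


Build bottom-up:
...a(3)=8, a(4)=12, a(5)=1*12+1*8=20


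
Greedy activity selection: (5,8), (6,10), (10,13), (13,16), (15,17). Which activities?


Greedy: pick earliest-ending, then skip overlaps.
Selected (3 activities): [(5, 8), (10, 13), (13, 16)]


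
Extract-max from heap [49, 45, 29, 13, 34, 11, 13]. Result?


Max = 49
Replace root with last, heapify down
Resulting heap: [45, 34, 29, 13, 13, 11]


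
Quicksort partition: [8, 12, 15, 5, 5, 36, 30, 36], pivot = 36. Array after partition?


Elements <= 36 go left of pivot.
Result: [8, 12, 15, 5, 5, 36, 30, 36], pivot at index 7


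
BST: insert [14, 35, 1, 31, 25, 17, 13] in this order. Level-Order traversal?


Root = 14; build tree by BST insertion.
Level-Order traversal: [14, 1, 35, 13, 31, 25, 17]


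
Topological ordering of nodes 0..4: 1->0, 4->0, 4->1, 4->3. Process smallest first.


Kahn's algorithm, process smallest node first
Order: [2, 4, 1, 0, 3]


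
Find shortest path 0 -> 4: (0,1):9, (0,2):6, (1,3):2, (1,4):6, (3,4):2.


Dijkstra from 0:
Distances: {0: 0, 1: 9, 2: 6, 3: 11, 4: 13}
Shortest distance to 4 = 13, path = [0, 1, 3, 4]


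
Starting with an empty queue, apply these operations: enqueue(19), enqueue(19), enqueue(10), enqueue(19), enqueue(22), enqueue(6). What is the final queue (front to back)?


enqueue(19) -> [19]
enqueue(19) -> [19, 19]
enqueue(10) -> [19, 19, 10]
enqueue(19) -> [19, 19, 10, 19]
enqueue(22) -> [19, 19, 10, 19, 22]
enqueue(6) -> [19, 19, 10, 19, 22, 6]
Final queue (front to back): [19, 19, 10, 19, 22, 6]


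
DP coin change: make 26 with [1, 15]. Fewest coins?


dp[0]=0; dp[i]=1+min(dp[i-c] for c in coins)
...dp[21]=7, dp[22]=8, dp[23]=9, dp[24]=10, dp[25]=11, dp[26]=12
Minimum coins for 26 = 12


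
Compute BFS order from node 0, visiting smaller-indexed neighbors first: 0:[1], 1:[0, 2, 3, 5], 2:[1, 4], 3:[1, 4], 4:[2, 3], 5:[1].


BFS queue: start with [0]
Visit order: [0, 1, 2, 3, 5, 4]


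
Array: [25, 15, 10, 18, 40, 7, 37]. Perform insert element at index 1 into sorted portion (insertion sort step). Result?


After one pass: [15, 25, 10, 18, 40, 7, 37]


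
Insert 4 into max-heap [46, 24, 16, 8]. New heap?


Append 4: [46, 24, 16, 8, 4]
Bubble up: no swaps needed
Result: [46, 24, 16, 8, 4]


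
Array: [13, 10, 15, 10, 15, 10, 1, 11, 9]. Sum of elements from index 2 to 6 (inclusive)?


Prefix sums: [0, 13, 23, 38, 48, 63, 73, 74, 85, 94]
Sum[2..6] = prefix[7] - prefix[2] = 74 - 23 = 51


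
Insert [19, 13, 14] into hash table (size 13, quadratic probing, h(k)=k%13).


Insertions: 19->slot 6; 13->slot 0; 14->slot 1
Table: [13, 14, None, None, None, None, 19, None, None, None, None, None, None]


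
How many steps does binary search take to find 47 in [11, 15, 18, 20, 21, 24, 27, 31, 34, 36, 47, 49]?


Search for 47:
[0,11] mid=5 arr[5]=24
[6,11] mid=8 arr[8]=34
[9,11] mid=10 arr[10]=47
Total: 3 comparisons


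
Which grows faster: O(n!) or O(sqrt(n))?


sublinear grows slower than factorial
O(sqrt(n)) is asymptotically smaller; O(n!) grows faster


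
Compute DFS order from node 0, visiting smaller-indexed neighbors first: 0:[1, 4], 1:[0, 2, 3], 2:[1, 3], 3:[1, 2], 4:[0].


DFS stack-based: start with [0]
Visit order: [0, 1, 2, 3, 4]


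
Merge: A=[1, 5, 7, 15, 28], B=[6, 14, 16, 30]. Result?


Compare heads, take smaller each step.
Merged: [1, 5, 6, 7, 14, 15, 16, 28, 30]


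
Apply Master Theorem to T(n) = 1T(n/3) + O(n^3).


a=1, b=3, c=3. log_3(1)=0 < c=3. Case 3: O(n^c) = O(n^3)
Complexity: O(n^3)


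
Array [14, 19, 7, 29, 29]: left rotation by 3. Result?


Left rotate by 3: [29, 29, 14, 19, 7]


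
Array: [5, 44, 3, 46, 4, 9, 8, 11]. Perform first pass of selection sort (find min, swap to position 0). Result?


After one pass: [3, 44, 5, 46, 4, 9, 8, 11]


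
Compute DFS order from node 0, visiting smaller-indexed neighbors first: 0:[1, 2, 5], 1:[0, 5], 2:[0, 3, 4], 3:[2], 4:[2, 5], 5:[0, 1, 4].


DFS stack-based: start with [0]
Visit order: [0, 1, 5, 4, 2, 3]


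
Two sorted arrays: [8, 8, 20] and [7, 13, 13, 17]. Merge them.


Compare heads, take smaller each step.
Merged: [7, 8, 8, 13, 13, 17, 20]


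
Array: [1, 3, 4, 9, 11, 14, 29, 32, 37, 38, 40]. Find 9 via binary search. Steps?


Search for 9:
[0,10] mid=5 arr[5]=14
[0,4] mid=2 arr[2]=4
[3,4] mid=3 arr[3]=9
Total: 3 comparisons


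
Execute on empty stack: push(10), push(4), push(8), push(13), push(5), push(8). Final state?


push(10) -> [10]
push(4) -> [10, 4]
push(8) -> [10, 4, 8]
push(13) -> [10, 4, 8, 13]
push(5) -> [10, 4, 8, 13, 5]
push(8) -> [10, 4, 8, 13, 5, 8]
Final stack (bottom to top): [10, 4, 8, 13, 5, 8]


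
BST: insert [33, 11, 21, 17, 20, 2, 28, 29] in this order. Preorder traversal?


Root = 33; build tree by BST insertion.
Preorder traversal: [33, 11, 2, 21, 17, 20, 28, 29]


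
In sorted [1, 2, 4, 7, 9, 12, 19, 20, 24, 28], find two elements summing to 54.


Two pointers: lo=0, hi=9
No pair sums to 54


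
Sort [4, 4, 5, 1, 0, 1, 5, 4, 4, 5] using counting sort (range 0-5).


Count array: [1, 2, 0, 0, 4, 3]
Reconstruct: [0, 1, 1, 4, 4, 4, 4, 5, 5, 5]


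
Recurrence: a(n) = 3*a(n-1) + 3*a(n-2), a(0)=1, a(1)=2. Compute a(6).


Build bottom-up:
...a(4)=126, a(5)=477, a(6)=3*477+3*126=1809


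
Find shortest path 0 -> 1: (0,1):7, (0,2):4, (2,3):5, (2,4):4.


Dijkstra from 0:
Distances: {0: 0, 1: 7, 2: 4, 3: 9, 4: 8}
Shortest distance to 1 = 7, path = [0, 1]


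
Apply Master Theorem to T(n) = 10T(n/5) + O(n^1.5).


a=10, b=5, c=1.5. log_5(10)=1.431 < c=1.5. Case 3: O(n^c) = O(n^1.500)
Complexity: O(n^1.500)


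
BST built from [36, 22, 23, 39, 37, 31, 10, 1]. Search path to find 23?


BST root = 36
Search for 23: compare at each node
Path: [36, 22, 23]


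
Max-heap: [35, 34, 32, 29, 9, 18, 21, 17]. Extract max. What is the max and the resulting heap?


Max = 35
Replace root with last, heapify down
Resulting heap: [34, 29, 32, 17, 9, 18, 21]


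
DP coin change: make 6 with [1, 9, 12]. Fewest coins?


dp[0]=0; dp[i]=1+min(dp[i-c] for c in coins)
...dp[1]=1, dp[2]=2, dp[3]=3, dp[4]=4, dp[5]=5, dp[6]=6
Minimum coins for 6 = 6


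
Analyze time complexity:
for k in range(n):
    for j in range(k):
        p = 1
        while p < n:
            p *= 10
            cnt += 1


Per nesting level: O(n) * O(n) [triangular over k] * O(log n) = O(n^2 log n)
Complexity: O(n^2 log n)


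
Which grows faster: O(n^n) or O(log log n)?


double-logarithmic grows slower than n^n
O(log log n) is asymptotically smaller; O(n^n) grows faster


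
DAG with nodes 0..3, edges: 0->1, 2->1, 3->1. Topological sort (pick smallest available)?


Kahn's algorithm, process smallest node first
Order: [0, 2, 3, 1]


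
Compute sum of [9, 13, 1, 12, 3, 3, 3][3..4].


Prefix sums: [0, 9, 22, 23, 35, 38, 41, 44]
Sum[3..4] = prefix[5] - prefix[3] = 38 - 23 = 15


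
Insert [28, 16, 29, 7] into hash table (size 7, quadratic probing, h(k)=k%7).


Insertions: 28->slot 0; 16->slot 2; 29->slot 1; 7->slot 4
Table: [28, 29, 16, None, 7, None, None]


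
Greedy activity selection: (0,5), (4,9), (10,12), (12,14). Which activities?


Greedy: pick earliest-ending, then skip overlaps.
Selected (3 activities): [(0, 5), (10, 12), (12, 14)]


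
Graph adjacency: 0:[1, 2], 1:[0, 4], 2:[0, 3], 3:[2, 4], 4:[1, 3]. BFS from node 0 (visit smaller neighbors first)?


BFS queue: start with [0]
Visit order: [0, 1, 2, 4, 3]


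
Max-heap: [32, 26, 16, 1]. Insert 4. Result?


Append 4: [32, 26, 16, 1, 4]
Bubble up: no swaps needed
Result: [32, 26, 16, 1, 4]


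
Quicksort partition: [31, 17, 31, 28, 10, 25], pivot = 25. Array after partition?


Elements <= 25 go left of pivot.
Result: [17, 10, 25, 28, 31, 31], pivot at index 2


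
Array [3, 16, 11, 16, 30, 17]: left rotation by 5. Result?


Left rotate by 5: [17, 3, 16, 11, 16, 30]


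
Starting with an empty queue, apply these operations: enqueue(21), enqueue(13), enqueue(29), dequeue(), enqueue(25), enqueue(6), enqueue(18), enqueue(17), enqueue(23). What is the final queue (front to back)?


enqueue(21) -> [21]
enqueue(13) -> [21, 13]
enqueue(29) -> [21, 13, 29]
dequeue() returns 21 -> [13, 29]
enqueue(25) -> [13, 29, 25]
enqueue(6) -> [13, 29, 25, 6]
enqueue(18) -> [13, 29, 25, 6, 18]
enqueue(17) -> [13, 29, 25, 6, 18, 17]
enqueue(23) -> [13, 29, 25, 6, 18, 17, 23]
Final queue (front to back): [13, 29, 25, 6, 18, 17, 23]


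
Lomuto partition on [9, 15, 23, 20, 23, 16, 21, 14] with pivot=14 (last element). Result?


Elements <= 14 go left of pivot.
Result: [9, 14, 23, 20, 23, 16, 21, 15], pivot at index 1


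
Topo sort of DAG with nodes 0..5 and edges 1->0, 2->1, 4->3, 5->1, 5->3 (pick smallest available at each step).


Kahn's algorithm, process smallest node first
Order: [2, 4, 5, 1, 0, 3]


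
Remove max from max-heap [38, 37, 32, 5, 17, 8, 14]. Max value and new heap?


Max = 38
Replace root with last, heapify down
Resulting heap: [37, 17, 32, 5, 14, 8]


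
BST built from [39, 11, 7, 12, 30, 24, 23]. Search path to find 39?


BST root = 39
Search for 39: compare at each node
Path: [39]


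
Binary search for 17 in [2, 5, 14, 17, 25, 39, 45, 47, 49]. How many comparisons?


Search for 17:
[0,8] mid=4 arr[4]=25
[0,3] mid=1 arr[1]=5
[2,3] mid=2 arr[2]=14
[3,3] mid=3 arr[3]=17
Total: 4 comparisons


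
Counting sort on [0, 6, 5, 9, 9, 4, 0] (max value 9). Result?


Count array: [2, 0, 0, 0, 1, 1, 1, 0, 0, 2]
Reconstruct: [0, 0, 4, 5, 6, 9, 9]


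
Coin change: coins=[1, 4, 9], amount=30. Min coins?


dp[0]=0; dp[i]=1+min(dp[i-c] for c in coins)
...dp[25]=5, dp[26]=4, dp[27]=3, dp[28]=4, dp[29]=5, dp[30]=5
Minimum coins for 30 = 5


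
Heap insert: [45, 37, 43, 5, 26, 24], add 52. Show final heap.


Append 52: [45, 37, 43, 5, 26, 24, 52]
Bubble up: swap idx 6(52) with idx 2(43); swap idx 2(52) with idx 0(45)
Result: [52, 37, 45, 5, 26, 24, 43]


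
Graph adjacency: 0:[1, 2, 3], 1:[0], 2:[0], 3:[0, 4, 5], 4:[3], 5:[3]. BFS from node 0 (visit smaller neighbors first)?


BFS queue: start with [0]
Visit order: [0, 1, 2, 3, 4, 5]


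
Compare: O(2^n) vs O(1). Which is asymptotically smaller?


constant grows slower than exponential
O(1) is asymptotically smaller; O(2^n) grows faster


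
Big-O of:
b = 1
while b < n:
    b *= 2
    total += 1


Per nesting level: O(log n) = O(log n)
Complexity: O(log n)


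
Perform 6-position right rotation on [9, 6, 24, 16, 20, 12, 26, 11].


Right rotate by 6: [24, 16, 20, 12, 26, 11, 9, 6]


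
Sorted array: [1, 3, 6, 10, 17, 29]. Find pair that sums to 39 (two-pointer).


Two pointers: lo=0, hi=5
Found pair: (10, 29) summing to 39


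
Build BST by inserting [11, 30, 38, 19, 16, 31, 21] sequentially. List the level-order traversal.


Root = 11; build tree by BST insertion.
Level-Order traversal: [11, 30, 19, 38, 16, 21, 31]


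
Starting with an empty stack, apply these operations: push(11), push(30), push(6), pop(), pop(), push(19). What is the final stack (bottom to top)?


push(11) -> [11]
push(30) -> [11, 30]
push(6) -> [11, 30, 6]
pop() returns 6 -> [11, 30]
pop() returns 30 -> [11]
push(19) -> [11, 19]
Final stack (bottom to top): [11, 19]


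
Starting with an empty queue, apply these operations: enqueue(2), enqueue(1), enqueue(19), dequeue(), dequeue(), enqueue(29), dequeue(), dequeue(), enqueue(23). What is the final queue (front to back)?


enqueue(2) -> [2]
enqueue(1) -> [2, 1]
enqueue(19) -> [2, 1, 19]
dequeue() returns 2 -> [1, 19]
dequeue() returns 1 -> [19]
enqueue(29) -> [19, 29]
dequeue() returns 19 -> [29]
dequeue() returns 29 -> []
enqueue(23) -> [23]
Final queue (front to back): [23]


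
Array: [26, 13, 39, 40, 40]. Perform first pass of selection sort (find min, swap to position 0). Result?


After one pass: [13, 26, 39, 40, 40]


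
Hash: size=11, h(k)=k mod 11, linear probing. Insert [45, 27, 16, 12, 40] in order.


Insertions: 45->slot 1; 27->slot 5; 16->slot 6; 12->slot 2; 40->slot 7
Table: [None, 45, 12, None, None, 27, 16, 40, None, None, None]


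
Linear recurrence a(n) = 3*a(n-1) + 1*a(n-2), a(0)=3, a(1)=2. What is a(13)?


Build bottom-up:
...a(11)=411473, a(12)=1359003, a(13)=3*1359003+1*411473=4488482


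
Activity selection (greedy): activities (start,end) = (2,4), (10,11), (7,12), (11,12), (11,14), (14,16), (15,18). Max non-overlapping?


Greedy: pick earliest-ending, then skip overlaps.
Selected (4 activities): [(2, 4), (10, 11), (11, 12), (14, 16)]


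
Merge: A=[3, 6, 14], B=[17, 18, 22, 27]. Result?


Compare heads, take smaller each step.
Merged: [3, 6, 14, 17, 18, 22, 27]


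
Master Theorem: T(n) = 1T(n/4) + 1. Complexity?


a=1, b=4, c=0. log_4(1)=0 = c=0. Case 2: O(n^c log n) = O(log n)
Complexity: O(log n)


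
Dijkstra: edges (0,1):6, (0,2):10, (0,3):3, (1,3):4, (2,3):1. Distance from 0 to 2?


Dijkstra from 0:
Distances: {0: 0, 1: 6, 2: 4, 3: 3}
Shortest distance to 2 = 4, path = [0, 3, 2]


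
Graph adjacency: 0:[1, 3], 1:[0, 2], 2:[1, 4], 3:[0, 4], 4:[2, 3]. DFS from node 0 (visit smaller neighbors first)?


DFS stack-based: start with [0]
Visit order: [0, 1, 2, 4, 3]


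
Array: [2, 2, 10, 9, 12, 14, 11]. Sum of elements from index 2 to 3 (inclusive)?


Prefix sums: [0, 2, 4, 14, 23, 35, 49, 60]
Sum[2..3] = prefix[4] - prefix[2] = 23 - 4 = 19


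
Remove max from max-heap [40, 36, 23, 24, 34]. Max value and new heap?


Max = 40
Replace root with last, heapify down
Resulting heap: [36, 34, 23, 24]


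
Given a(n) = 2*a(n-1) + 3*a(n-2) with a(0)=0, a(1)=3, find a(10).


Build bottom-up:
...a(8)=4920, a(9)=14763, a(10)=2*14763+3*4920=44286


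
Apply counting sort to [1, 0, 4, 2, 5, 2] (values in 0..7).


Count array: [1, 1, 2, 0, 1, 1, 0, 0]
Reconstruct: [0, 1, 2, 2, 4, 5]


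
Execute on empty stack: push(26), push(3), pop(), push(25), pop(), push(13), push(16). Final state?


push(26) -> [26]
push(3) -> [26, 3]
pop() returns 3 -> [26]
push(25) -> [26, 25]
pop() returns 25 -> [26]
push(13) -> [26, 13]
push(16) -> [26, 13, 16]
Final stack (bottom to top): [26, 13, 16]


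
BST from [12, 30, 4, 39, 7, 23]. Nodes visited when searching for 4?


BST root = 12
Search for 4: compare at each node
Path: [12, 4]


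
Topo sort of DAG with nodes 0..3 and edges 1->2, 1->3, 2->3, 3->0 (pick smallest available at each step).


Kahn's algorithm, process smallest node first
Order: [1, 2, 3, 0]


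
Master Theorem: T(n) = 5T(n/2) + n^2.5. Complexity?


a=5, b=2, c=2.5. log_2(5)=2.322 < c=2.5. Case 3: O(n^c) = O(n^2.500)
Complexity: O(n^2.500)


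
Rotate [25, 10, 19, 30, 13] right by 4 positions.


Right rotate by 4: [10, 19, 30, 13, 25]


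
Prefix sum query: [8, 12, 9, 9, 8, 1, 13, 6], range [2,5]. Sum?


Prefix sums: [0, 8, 20, 29, 38, 46, 47, 60, 66]
Sum[2..5] = prefix[6] - prefix[2] = 47 - 20 = 27


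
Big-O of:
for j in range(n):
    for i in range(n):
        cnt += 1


Per nesting level: O(n) * O(n) = O(n^2)
Complexity: O(n^2)


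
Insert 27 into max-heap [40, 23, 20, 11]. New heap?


Append 27: [40, 23, 20, 11, 27]
Bubble up: swap idx 4(27) with idx 1(23)
Result: [40, 27, 20, 11, 23]


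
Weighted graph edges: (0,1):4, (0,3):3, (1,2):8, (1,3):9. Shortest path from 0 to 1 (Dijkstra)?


Dijkstra from 0:
Distances: {0: 0, 1: 4, 2: 12, 3: 3}
Shortest distance to 1 = 4, path = [0, 1]


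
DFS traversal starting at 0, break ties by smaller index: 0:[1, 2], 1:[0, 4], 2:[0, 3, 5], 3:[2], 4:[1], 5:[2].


DFS stack-based: start with [0]
Visit order: [0, 1, 4, 2, 3, 5]


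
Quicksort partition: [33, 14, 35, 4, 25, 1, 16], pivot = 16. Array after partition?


Elements <= 16 go left of pivot.
Result: [14, 4, 1, 16, 25, 35, 33], pivot at index 3


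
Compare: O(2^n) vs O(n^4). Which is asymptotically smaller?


quartic grows slower than exponential
O(n^4) is asymptotically smaller; O(2^n) grows faster


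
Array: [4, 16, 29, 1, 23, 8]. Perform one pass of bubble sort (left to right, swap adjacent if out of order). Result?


After one pass: [4, 16, 1, 23, 8, 29]


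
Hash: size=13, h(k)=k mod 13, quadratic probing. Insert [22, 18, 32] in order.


Insertions: 22->slot 9; 18->slot 5; 32->slot 6
Table: [None, None, None, None, None, 18, 32, None, None, 22, None, None, None]


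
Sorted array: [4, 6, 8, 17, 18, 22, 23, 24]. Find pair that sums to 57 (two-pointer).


Two pointers: lo=0, hi=7
No pair sums to 57


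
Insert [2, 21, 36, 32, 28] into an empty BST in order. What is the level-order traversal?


Root = 2; build tree by BST insertion.
Level-Order traversal: [2, 21, 36, 32, 28]


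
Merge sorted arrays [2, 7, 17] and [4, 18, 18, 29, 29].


Compare heads, take smaller each step.
Merged: [2, 4, 7, 17, 18, 18, 29, 29]


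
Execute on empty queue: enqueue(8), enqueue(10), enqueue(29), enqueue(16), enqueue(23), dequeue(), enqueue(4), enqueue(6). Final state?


enqueue(8) -> [8]
enqueue(10) -> [8, 10]
enqueue(29) -> [8, 10, 29]
enqueue(16) -> [8, 10, 29, 16]
enqueue(23) -> [8, 10, 29, 16, 23]
dequeue() returns 8 -> [10, 29, 16, 23]
enqueue(4) -> [10, 29, 16, 23, 4]
enqueue(6) -> [10, 29, 16, 23, 4, 6]
Final queue (front to back): [10, 29, 16, 23, 4, 6]


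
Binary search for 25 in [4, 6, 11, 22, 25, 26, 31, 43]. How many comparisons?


Search for 25:
[0,7] mid=3 arr[3]=22
[4,7] mid=5 arr[5]=26
[4,4] mid=4 arr[4]=25
Total: 3 comparisons


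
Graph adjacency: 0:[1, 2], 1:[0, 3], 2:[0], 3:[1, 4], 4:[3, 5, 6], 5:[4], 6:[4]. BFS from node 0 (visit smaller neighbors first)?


BFS queue: start with [0]
Visit order: [0, 1, 2, 3, 4, 5, 6]


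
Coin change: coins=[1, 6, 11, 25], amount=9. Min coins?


dp[0]=0; dp[i]=1+min(dp[i-c] for c in coins)
...dp[4]=4, dp[5]=5, dp[6]=1, dp[7]=2, dp[8]=3, dp[9]=4
Minimum coins for 9 = 4


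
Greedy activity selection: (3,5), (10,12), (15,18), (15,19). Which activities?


Greedy: pick earliest-ending, then skip overlaps.
Selected (3 activities): [(3, 5), (10, 12), (15, 18)]


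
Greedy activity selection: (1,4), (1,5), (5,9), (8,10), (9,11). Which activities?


Greedy: pick earliest-ending, then skip overlaps.
Selected (3 activities): [(1, 4), (5, 9), (9, 11)]


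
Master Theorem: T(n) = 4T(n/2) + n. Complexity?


a=4, b=2, c=1. log_2(4)=2 > c=1. Case 1: O(n^log_b(a)) = O(n^2)
Complexity: O(n^2)


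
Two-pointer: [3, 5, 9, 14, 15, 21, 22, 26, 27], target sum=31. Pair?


Two pointers: lo=0, hi=8
Found pair: (5, 26) summing to 31


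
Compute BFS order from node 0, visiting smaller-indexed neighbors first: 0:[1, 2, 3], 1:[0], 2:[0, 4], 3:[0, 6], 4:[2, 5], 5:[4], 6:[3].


BFS queue: start with [0]
Visit order: [0, 1, 2, 3, 4, 6, 5]


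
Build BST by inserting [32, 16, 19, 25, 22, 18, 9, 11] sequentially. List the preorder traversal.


Root = 32; build tree by BST insertion.
Preorder traversal: [32, 16, 9, 11, 19, 18, 25, 22]


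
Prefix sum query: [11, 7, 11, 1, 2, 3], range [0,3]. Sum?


Prefix sums: [0, 11, 18, 29, 30, 32, 35]
Sum[0..3] = prefix[4] - prefix[0] = 30 - 0 = 30


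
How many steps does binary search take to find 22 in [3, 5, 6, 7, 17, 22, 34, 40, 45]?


Search for 22:
[0,8] mid=4 arr[4]=17
[5,8] mid=6 arr[6]=34
[5,5] mid=5 arr[5]=22
Total: 3 comparisons


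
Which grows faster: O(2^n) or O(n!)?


exponential grows slower than factorial
O(2^n) is asymptotically smaller; O(n!) grows faster


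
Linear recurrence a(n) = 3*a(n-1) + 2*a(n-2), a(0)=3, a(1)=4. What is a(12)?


Build bottom-up:
...a(10)=452766, a(11)=1612550, a(12)=3*1612550+2*452766=5743182


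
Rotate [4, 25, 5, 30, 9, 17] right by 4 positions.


Right rotate by 4: [5, 30, 9, 17, 4, 25]


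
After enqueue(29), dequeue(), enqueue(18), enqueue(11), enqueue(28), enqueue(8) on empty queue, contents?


enqueue(29) -> [29]
dequeue() returns 29 -> []
enqueue(18) -> [18]
enqueue(11) -> [18, 11]
enqueue(28) -> [18, 11, 28]
enqueue(8) -> [18, 11, 28, 8]
Final queue (front to back): [18, 11, 28, 8]


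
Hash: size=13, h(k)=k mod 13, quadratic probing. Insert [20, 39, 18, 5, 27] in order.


Insertions: 20->slot 7; 39->slot 0; 18->slot 5; 5->slot 6; 27->slot 1
Table: [39, 27, None, None, None, 18, 5, 20, None, None, None, None, None]


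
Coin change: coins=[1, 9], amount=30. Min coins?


dp[0]=0; dp[i]=1+min(dp[i-c] for c in coins)
...dp[25]=9, dp[26]=10, dp[27]=3, dp[28]=4, dp[29]=5, dp[30]=6
Minimum coins for 30 = 6


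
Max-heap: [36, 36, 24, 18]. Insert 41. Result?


Append 41: [36, 36, 24, 18, 41]
Bubble up: swap idx 4(41) with idx 1(36); swap idx 1(41) with idx 0(36)
Result: [41, 36, 24, 18, 36]


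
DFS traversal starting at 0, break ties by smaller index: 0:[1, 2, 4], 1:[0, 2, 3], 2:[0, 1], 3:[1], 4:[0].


DFS stack-based: start with [0]
Visit order: [0, 1, 2, 3, 4]


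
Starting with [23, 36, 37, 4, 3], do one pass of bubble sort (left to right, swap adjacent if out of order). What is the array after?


After one pass: [23, 36, 4, 3, 37]


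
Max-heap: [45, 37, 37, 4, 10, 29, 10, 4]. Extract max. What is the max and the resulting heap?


Max = 45
Replace root with last, heapify down
Resulting heap: [37, 10, 37, 4, 4, 29, 10]


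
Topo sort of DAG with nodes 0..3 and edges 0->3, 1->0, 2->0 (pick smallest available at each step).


Kahn's algorithm, process smallest node first
Order: [1, 2, 0, 3]


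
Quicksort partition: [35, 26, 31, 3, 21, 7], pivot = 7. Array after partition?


Elements <= 7 go left of pivot.
Result: [3, 7, 31, 35, 21, 26], pivot at index 1


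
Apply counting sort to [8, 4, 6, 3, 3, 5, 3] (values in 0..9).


Count array: [0, 0, 0, 3, 1, 1, 1, 0, 1, 0]
Reconstruct: [3, 3, 3, 4, 5, 6, 8]


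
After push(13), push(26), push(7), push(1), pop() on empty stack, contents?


push(13) -> [13]
push(26) -> [13, 26]
push(7) -> [13, 26, 7]
push(1) -> [13, 26, 7, 1]
pop() returns 1 -> [13, 26, 7]
Final stack (bottom to top): [13, 26, 7]


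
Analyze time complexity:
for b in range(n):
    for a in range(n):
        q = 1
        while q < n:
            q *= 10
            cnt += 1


Per nesting level: O(n) * O(n) * O(log n) = O(n^2 log n)
Complexity: O(n^2 log n)


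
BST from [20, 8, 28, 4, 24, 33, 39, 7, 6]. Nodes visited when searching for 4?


BST root = 20
Search for 4: compare at each node
Path: [20, 8, 4]


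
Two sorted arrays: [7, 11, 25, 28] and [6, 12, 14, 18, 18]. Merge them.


Compare heads, take smaller each step.
Merged: [6, 7, 11, 12, 14, 18, 18, 25, 28]


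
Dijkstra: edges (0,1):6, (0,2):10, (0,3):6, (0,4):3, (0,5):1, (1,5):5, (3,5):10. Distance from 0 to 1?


Dijkstra from 0:
Distances: {0: 0, 1: 6, 2: 10, 3: 6, 4: 3, 5: 1}
Shortest distance to 1 = 6, path = [0, 1]


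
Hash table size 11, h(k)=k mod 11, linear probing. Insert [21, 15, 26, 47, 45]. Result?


Insertions: 21->slot 10; 15->slot 4; 26->slot 5; 47->slot 3; 45->slot 1
Table: [None, 45, None, 47, 15, 26, None, None, None, None, 21]


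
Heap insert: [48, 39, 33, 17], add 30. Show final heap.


Append 30: [48, 39, 33, 17, 30]
Bubble up: no swaps needed
Result: [48, 39, 33, 17, 30]


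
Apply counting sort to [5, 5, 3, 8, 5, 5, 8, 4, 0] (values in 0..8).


Count array: [1, 0, 0, 1, 1, 4, 0, 0, 2]
Reconstruct: [0, 3, 4, 5, 5, 5, 5, 8, 8]


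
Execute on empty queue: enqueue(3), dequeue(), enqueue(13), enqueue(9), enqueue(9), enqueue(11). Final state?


enqueue(3) -> [3]
dequeue() returns 3 -> []
enqueue(13) -> [13]
enqueue(9) -> [13, 9]
enqueue(9) -> [13, 9, 9]
enqueue(11) -> [13, 9, 9, 11]
Final queue (front to back): [13, 9, 9, 11]


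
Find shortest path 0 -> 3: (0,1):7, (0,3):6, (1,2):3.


Dijkstra from 0:
Distances: {0: 0, 1: 7, 2: 10, 3: 6}
Shortest distance to 3 = 6, path = [0, 3]


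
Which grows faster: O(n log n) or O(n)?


linear grows slower than linearithmic
O(n) is asymptotically smaller; O(n log n) grows faster


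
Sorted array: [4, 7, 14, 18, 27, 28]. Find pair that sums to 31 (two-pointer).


Two pointers: lo=0, hi=5
Found pair: (4, 27) summing to 31


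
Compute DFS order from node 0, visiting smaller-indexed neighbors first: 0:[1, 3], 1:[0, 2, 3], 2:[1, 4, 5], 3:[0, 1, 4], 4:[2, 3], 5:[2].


DFS stack-based: start with [0]
Visit order: [0, 1, 2, 4, 3, 5]


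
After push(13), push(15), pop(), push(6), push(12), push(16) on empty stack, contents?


push(13) -> [13]
push(15) -> [13, 15]
pop() returns 15 -> [13]
push(6) -> [13, 6]
push(12) -> [13, 6, 12]
push(16) -> [13, 6, 12, 16]
Final stack (bottom to top): [13, 6, 12, 16]


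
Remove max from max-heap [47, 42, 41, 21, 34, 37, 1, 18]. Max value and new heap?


Max = 47
Replace root with last, heapify down
Resulting heap: [42, 34, 41, 21, 18, 37, 1]


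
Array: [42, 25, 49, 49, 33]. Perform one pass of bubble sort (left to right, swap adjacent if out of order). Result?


After one pass: [25, 42, 49, 33, 49]


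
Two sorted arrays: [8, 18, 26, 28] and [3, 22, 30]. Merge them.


Compare heads, take smaller each step.
Merged: [3, 8, 18, 22, 26, 28, 30]


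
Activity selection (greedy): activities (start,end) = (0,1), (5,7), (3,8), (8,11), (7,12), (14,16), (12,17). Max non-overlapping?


Greedy: pick earliest-ending, then skip overlaps.
Selected (4 activities): [(0, 1), (5, 7), (8, 11), (14, 16)]


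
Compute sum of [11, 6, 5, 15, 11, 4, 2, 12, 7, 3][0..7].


Prefix sums: [0, 11, 17, 22, 37, 48, 52, 54, 66, 73, 76]
Sum[0..7] = prefix[8] - prefix[0] = 66 - 0 = 66


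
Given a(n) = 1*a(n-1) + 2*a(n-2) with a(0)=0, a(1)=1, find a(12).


Build bottom-up:
...a(10)=341, a(11)=683, a(12)=1*683+2*341=1365


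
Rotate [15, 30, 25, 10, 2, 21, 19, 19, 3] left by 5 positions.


Left rotate by 5: [21, 19, 19, 3, 15, 30, 25, 10, 2]


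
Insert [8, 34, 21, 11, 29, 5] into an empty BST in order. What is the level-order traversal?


Root = 8; build tree by BST insertion.
Level-Order traversal: [8, 5, 34, 21, 11, 29]


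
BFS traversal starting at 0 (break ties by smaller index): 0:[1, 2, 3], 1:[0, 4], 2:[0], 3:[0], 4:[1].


BFS queue: start with [0]
Visit order: [0, 1, 2, 3, 4]


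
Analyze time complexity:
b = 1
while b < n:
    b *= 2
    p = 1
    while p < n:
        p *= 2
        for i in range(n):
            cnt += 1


Per nesting level: O(log n) * O(log n) * O(n) = O(n (log n)^2)
Complexity: O(n (log n)^2)


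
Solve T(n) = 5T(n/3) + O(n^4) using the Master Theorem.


a=5, b=3, c=4. log_3(5)=1.465 < c=4. Case 3: O(n^c) = O(n^4)
Complexity: O(n^4)


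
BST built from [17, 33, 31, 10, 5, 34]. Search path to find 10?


BST root = 17
Search for 10: compare at each node
Path: [17, 10]


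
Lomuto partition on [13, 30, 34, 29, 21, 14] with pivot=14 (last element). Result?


Elements <= 14 go left of pivot.
Result: [13, 14, 34, 29, 21, 30], pivot at index 1


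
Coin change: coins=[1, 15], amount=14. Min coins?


dp[0]=0; dp[i]=1+min(dp[i-c] for c in coins)
...dp[9]=9, dp[10]=10, dp[11]=11, dp[12]=12, dp[13]=13, dp[14]=14
Minimum coins for 14 = 14


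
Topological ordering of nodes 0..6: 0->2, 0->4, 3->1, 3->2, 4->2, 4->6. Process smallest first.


Kahn's algorithm, process smallest node first
Order: [0, 3, 1, 4, 2, 5, 6]


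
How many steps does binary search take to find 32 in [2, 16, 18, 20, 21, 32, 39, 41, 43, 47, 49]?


Search for 32:
[0,10] mid=5 arr[5]=32
Total: 1 comparisons


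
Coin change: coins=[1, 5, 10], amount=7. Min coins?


dp[0]=0; dp[i]=1+min(dp[i-c] for c in coins)
...dp[2]=2, dp[3]=3, dp[4]=4, dp[5]=1, dp[6]=2, dp[7]=3
Minimum coins for 7 = 3


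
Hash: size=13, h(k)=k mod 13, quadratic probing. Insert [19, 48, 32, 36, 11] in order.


Insertions: 19->slot 6; 48->slot 9; 32->slot 7; 36->slot 10; 11->slot 11
Table: [None, None, None, None, None, None, 19, 32, None, 48, 36, 11, None]


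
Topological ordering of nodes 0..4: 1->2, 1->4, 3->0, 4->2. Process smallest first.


Kahn's algorithm, process smallest node first
Order: [1, 3, 0, 4, 2]


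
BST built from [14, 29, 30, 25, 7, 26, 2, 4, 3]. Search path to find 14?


BST root = 14
Search for 14: compare at each node
Path: [14]


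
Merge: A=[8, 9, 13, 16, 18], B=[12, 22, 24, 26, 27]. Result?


Compare heads, take smaller each step.
Merged: [8, 9, 12, 13, 16, 18, 22, 24, 26, 27]


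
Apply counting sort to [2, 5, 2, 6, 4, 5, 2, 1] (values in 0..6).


Count array: [0, 1, 3, 0, 1, 2, 1]
Reconstruct: [1, 2, 2, 2, 4, 5, 5, 6]


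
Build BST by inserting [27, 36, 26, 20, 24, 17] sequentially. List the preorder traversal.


Root = 27; build tree by BST insertion.
Preorder traversal: [27, 26, 20, 17, 24, 36]


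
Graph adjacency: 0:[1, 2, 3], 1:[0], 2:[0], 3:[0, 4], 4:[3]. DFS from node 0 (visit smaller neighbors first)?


DFS stack-based: start with [0]
Visit order: [0, 1, 2, 3, 4]


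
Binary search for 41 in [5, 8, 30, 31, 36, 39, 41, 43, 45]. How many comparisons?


Search for 41:
[0,8] mid=4 arr[4]=36
[5,8] mid=6 arr[6]=41
Total: 2 comparisons


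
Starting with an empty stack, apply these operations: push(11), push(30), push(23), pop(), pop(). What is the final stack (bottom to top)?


push(11) -> [11]
push(30) -> [11, 30]
push(23) -> [11, 30, 23]
pop() returns 23 -> [11, 30]
pop() returns 30 -> [11]
Final stack (bottom to top): [11]


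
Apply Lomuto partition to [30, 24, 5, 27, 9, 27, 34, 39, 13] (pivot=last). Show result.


Elements <= 13 go left of pivot.
Result: [5, 9, 13, 27, 24, 27, 34, 39, 30], pivot at index 2


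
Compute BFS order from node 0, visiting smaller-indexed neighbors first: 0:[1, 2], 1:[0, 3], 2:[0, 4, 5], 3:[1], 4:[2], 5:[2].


BFS queue: start with [0]
Visit order: [0, 1, 2, 3, 4, 5]


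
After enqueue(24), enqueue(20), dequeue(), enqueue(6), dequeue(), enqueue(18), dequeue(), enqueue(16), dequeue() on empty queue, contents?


enqueue(24) -> [24]
enqueue(20) -> [24, 20]
dequeue() returns 24 -> [20]
enqueue(6) -> [20, 6]
dequeue() returns 20 -> [6]
enqueue(18) -> [6, 18]
dequeue() returns 6 -> [18]
enqueue(16) -> [18, 16]
dequeue() returns 18 -> [16]
Final queue (front to back): [16]


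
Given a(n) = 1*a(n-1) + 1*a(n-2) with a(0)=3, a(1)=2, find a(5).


Build bottom-up:
...a(3)=7, a(4)=12, a(5)=1*12+1*7=19


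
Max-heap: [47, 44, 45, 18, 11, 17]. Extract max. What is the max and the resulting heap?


Max = 47
Replace root with last, heapify down
Resulting heap: [45, 44, 17, 18, 11]


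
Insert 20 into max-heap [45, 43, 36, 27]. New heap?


Append 20: [45, 43, 36, 27, 20]
Bubble up: no swaps needed
Result: [45, 43, 36, 27, 20]


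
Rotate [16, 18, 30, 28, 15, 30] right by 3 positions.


Right rotate by 3: [28, 15, 30, 16, 18, 30]


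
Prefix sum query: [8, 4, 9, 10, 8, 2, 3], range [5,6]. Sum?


Prefix sums: [0, 8, 12, 21, 31, 39, 41, 44]
Sum[5..6] = prefix[7] - prefix[5] = 44 - 39 = 5


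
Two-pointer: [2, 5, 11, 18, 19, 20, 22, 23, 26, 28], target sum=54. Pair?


Two pointers: lo=0, hi=9
Found pair: (26, 28) summing to 54


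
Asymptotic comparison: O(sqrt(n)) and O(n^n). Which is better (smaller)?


sublinear grows slower than n^n
O(sqrt(n)) is asymptotically smaller; O(n^n) grows faster


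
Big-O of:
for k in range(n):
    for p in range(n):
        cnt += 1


Per nesting level: O(n) * O(n) = O(n^2)
Complexity: O(n^2)


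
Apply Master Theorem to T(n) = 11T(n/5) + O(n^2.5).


a=11, b=5, c=2.5. log_5(11)=1.490 < c=2.5. Case 3: O(n^c) = O(n^2.500)
Complexity: O(n^2.500)


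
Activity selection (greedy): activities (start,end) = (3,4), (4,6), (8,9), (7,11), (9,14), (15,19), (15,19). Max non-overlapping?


Greedy: pick earliest-ending, then skip overlaps.
Selected (5 activities): [(3, 4), (4, 6), (8, 9), (9, 14), (15, 19)]


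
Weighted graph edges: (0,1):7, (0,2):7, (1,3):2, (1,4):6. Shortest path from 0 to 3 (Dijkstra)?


Dijkstra from 0:
Distances: {0: 0, 1: 7, 2: 7, 3: 9, 4: 13}
Shortest distance to 3 = 9, path = [0, 1, 3]


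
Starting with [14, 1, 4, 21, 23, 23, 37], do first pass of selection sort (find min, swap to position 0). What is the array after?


After one pass: [1, 14, 4, 21, 23, 23, 37]


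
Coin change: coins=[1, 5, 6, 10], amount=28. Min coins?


dp[0]=0; dp[i]=1+min(dp[i-c] for c in coins)
...dp[23]=4, dp[24]=4, dp[25]=3, dp[26]=3, dp[27]=4, dp[28]=4
Minimum coins for 28 = 4


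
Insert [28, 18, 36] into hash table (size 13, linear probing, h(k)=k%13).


Insertions: 28->slot 2; 18->slot 5; 36->slot 10
Table: [None, None, 28, None, None, 18, None, None, None, None, 36, None, None]


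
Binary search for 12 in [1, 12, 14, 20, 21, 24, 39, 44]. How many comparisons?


Search for 12:
[0,7] mid=3 arr[3]=20
[0,2] mid=1 arr[1]=12
Total: 2 comparisons


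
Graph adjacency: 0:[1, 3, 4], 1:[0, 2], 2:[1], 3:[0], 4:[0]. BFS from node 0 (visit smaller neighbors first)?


BFS queue: start with [0]
Visit order: [0, 1, 3, 4, 2]


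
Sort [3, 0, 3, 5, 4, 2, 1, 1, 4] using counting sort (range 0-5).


Count array: [1, 2, 1, 2, 2, 1]
Reconstruct: [0, 1, 1, 2, 3, 3, 4, 4, 5]


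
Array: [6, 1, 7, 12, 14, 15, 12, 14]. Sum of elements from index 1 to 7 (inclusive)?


Prefix sums: [0, 6, 7, 14, 26, 40, 55, 67, 81]
Sum[1..7] = prefix[8] - prefix[1] = 81 - 6 = 75


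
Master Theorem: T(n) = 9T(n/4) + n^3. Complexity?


a=9, b=4, c=3. log_4(9)=1.585 < c=3. Case 3: O(n^c) = O(n^3)
Complexity: O(n^3)


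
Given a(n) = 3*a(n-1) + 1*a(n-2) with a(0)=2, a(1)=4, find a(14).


Build bottom-up:
...a(12)=2152082, a(13)=7107844, a(14)=3*7107844+1*2152082=23475614


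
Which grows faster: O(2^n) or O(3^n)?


exponential grows slower than exponential (base 3)
O(2^n) is asymptotically smaller; O(3^n) grows faster
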